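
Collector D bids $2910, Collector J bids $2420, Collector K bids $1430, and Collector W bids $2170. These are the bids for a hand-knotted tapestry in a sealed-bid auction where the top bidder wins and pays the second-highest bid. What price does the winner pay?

The winner pays $2420.

Sorted high to low: Collector D $2910; Collector J $2420; Collector W $2170; Collector K $1430.
Collector D is the highest bidder, so Collector D wins.
Under the second-price rule, the price is the second-highest bid: $2420.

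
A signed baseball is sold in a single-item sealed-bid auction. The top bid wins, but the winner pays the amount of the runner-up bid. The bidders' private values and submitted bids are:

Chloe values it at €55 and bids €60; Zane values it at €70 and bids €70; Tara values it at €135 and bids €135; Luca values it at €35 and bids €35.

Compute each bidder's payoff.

Payoffs: Chloe €0, Zane €0, Tara €65, Luca €0.

Ranking the bids: Tara €135; Zane €70; Chloe €60; Luca €35.
Tara has the top bid and wins; the price is the second-highest bid, €70.
Tara's payoff = €135 − €70 = €65. All other bidders lose, so their payoff is 0.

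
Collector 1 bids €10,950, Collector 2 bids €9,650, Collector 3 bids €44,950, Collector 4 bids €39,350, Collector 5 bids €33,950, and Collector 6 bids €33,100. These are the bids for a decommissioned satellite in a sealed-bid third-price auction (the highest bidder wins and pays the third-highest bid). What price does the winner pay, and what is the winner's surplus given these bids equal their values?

Sorted high to low: Collector 3 €44,950, then Collector 4 €39,350, then Collector 5 €33,950, then Collector 6 €33,100, then Collector 1 €10,950, then Collector 2 €9,650.
Collector 3 is the highest bidder, so Collector 3 wins.
Under the third-price rule, the price is the third-highest bid: €33,950.
Surplus = €44,950 − €33,950 = €11,000.

The winner pays €33,950 for a surplus of €11,000.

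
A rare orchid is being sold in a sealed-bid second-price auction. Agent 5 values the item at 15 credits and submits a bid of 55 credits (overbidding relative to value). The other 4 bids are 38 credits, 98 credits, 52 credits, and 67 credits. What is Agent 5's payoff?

Highest competing bid: 98 credits.
Agent 5's bid 55 credits is not the highest, so Agent 5 loses, pays nothing, and earns zero payoff.

0 credits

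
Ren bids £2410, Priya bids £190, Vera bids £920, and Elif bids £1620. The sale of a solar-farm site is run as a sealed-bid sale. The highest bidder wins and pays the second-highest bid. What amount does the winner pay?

The winner pays £1620.

Ranking the bids: Ren £2410; Elif £1620; Vera £920; Priya £190.
Ren has the highest bid, so Ren wins.
The second-highest bid is £1620, so that is what Ren pays.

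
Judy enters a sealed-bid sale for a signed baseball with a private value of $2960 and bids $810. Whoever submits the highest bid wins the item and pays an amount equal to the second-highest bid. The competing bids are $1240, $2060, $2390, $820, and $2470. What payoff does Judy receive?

Judy's payoff: $0.

Highest competing bid: $2470.
Judy's bid $810 is not the highest, so Judy loses, pays nothing, and earns zero payoff.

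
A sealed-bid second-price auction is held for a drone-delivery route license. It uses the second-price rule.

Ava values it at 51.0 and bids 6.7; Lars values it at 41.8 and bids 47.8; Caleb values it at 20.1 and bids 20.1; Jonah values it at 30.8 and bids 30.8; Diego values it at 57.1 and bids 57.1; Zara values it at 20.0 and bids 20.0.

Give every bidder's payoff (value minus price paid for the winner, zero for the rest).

Payoffs: Ava 0.0, Lars 0.0, Caleb 0.0, Jonah 0.0, Diego 9.3, Zara 0.0.

Sorted high to low: Diego 57.1 > Lars 47.8 > Jonah 30.8 > Caleb 20.1 > Zara 20.0 > Ava 6.7.
Diego has the top bid and wins; the price is the second-highest bid, 47.8.
Diego's payoff = 57.1 − 47.8 = 9.3. All other bidders lose, so their payoff is 0.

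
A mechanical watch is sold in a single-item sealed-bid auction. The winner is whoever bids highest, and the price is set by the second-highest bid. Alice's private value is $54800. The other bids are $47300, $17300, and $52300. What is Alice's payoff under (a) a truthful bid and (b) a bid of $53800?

Truthful: $2500; alternative: $2500.

The highest competing bid is $52300.
Bidding truthfully at $54800: Alice has the top bid, wins, and pays the second-highest bid $52300. Payoff = $54800 − $52300 = $2500.
Bidding $53800: Alice has the top bid, wins, and pays the second-highest bid $52300. Payoff = $54800 − $52300 = $2500.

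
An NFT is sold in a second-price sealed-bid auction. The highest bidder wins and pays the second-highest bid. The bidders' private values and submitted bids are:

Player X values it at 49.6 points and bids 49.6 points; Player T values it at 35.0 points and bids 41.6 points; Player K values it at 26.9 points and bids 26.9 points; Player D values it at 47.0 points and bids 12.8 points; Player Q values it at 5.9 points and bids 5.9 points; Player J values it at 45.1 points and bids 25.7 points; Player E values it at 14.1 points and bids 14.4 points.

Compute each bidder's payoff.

Payoffs: Player X 8.0 points, Player T 0.0 points, Player K 0.0 points, Player D 0.0 points, Player Q 0.0 points, Player J 0.0 points, Player E 0.0 points.

Bids in descending order: Player X 49.6 points, then Player T 41.6 points, then Player K 26.9 points, then Player J 25.7 points, then Player E 14.4 points, then Player D 12.8 points, then Player Q 5.9 points.
Player X has the top bid and wins; the price is the second-highest bid, 41.6 points.
Player X's payoff = 49.6 points − 41.6 points = 8.0 points. All other bidders lose, so their payoff is 0.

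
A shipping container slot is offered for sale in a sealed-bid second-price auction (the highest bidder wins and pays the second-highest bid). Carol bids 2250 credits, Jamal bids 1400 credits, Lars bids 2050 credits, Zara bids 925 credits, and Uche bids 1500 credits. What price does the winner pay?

Price paid: 2050 credits.

Ranking the bids: Carol 2250 credits, then Lars 2050 credits, then Uche 1500 credits, then Jamal 1400 credits, then Zara 925 credits.
Carol is the highest bidder, so Carol wins.
Under the second-price rule, the price is the second-highest bid: 2050 credits.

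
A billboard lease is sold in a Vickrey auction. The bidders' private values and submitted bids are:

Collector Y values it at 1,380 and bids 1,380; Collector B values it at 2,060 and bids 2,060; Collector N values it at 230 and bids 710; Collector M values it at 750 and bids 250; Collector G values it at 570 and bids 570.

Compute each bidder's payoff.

Bids in descending order: Collector B 2,060; Collector Y 1,380; Collector N 710; Collector G 570; Collector M 250.
Collector B has the top bid and wins; the price is the second-highest bid, 1,380.
Collector B's payoff = 2,060 − 1,380 = 680. All other bidders lose, so their payoff is 0.

Collector Y 0, Collector B 680, Collector N 0, Collector M 0, Collector G 0.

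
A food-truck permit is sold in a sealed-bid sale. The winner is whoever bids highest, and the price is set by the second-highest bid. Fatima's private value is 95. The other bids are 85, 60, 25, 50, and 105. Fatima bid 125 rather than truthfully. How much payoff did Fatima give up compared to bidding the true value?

Regret: 10.

The highest competing bid is 105.
Bidding truthfully at 95: the top bid is 105 (a rival), so Fatima loses. Payoff = 0.
Bidding 125: Fatima has the top bid, wins, and pays the second-highest bid 105. Payoff = 95 − 105 = -10.
Regret = truthful payoff − actual payoff = 0 − -10 = 10.
This is the dominant-strategy logic: truthful bidding weakly beats any alternative.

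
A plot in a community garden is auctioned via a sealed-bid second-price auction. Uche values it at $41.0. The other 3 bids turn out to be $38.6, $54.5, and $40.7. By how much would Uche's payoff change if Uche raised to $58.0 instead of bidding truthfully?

The highest competing bid is $54.5.
Bidding truthfully at $41.0: the top bid is $54.5 (a rival), so Uche loses. Payoff = $0.0.
Bidding $58.0: Uche has the top bid, wins, and pays the second-highest bid $54.5. Payoff = $41.0 − $54.5 = -$13.5.
Change = -$13.5 − $0.0 = -$13.5.

Change in payoff: -$13.5.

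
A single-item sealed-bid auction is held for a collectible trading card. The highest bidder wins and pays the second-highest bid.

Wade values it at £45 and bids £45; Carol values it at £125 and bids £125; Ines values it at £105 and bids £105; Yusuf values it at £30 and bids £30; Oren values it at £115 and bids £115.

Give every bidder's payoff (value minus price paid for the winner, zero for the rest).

Payoffs: Wade £0, Carol £10, Ines £0, Yusuf £0, Oren £0.

Ordered from highest: Carol £125, then Oren £115, then Ines £105, then Wade £45, then Yusuf £30.
Carol has the top bid and wins; the price is the second-highest bid, £115.
Carol's payoff = £125 − £115 = £10. All other bidders lose, so their payoff is 0.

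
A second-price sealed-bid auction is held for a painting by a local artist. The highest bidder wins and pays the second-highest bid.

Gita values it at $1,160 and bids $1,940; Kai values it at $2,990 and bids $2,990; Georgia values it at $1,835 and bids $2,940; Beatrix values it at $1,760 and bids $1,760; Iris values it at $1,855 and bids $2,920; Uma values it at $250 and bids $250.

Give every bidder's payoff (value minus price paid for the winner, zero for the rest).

Gita $0, Kai $50, Georgia $0, Beatrix $0, Iris $0, Uma $0.

Ordered from highest: Kai $2,990, then Georgia $2,940, then Iris $2,920, then Gita $1,940, then Beatrix $1,760, then Uma $250.
Kai has the top bid and wins; the price is the second-highest bid, $2,940.
Kai's payoff = $2,990 − $2,940 = $50. All other bidders lose, so their payoff is 0.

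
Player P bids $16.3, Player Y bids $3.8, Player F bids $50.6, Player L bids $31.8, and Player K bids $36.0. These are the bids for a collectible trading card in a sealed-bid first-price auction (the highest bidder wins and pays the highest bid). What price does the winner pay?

Ranking the bids: Player F $50.6; Player K $36.0; Player L $31.8; Player P $16.3; Player Y $3.8.
Player F is the highest bidder, so Player F wins.
Under the first-price rule, the price is the highest bid: $50.6.

$50.6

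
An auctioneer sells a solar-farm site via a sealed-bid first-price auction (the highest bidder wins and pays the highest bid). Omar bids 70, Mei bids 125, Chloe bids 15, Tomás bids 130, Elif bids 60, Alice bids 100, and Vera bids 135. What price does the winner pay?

135

Bids in descending order: Vera 135 > Tomás 130 > Mei 125 > Alice 100 > Omar 70 > Elif 60 > Chloe 15.
Vera is the highest bidder, so Vera wins.
Under the first-price rule, the price is the highest bid: 135.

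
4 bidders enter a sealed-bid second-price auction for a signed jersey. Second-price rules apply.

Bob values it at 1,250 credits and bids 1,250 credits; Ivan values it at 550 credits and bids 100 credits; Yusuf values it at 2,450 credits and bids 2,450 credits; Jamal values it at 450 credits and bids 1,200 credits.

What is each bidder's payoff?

Bids in descending order: Yusuf 2,450 credits, then Bob 1,250 credits, then Jamal 1,200 credits, then Ivan 100 credits.
Yusuf has the top bid and wins; the price is the second-highest bid, 1,250 credits.
Yusuf's payoff = 2,450 credits − 1,250 credits = 1,200 credits. All other bidders lose, so their payoff is 0.

Payoffs: Bob 0 credits, Ivan 0 credits, Yusuf 1,200 credits, Jamal 0 credits.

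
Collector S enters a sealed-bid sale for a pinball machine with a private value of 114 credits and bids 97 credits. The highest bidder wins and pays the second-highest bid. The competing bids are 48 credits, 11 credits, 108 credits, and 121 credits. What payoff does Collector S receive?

Collector S's payoff: 0 credits.

Highest competing bid: 121 credits.
Collector S's bid 97 credits is not the highest, so Collector S loses, pays nothing, and earns zero payoff.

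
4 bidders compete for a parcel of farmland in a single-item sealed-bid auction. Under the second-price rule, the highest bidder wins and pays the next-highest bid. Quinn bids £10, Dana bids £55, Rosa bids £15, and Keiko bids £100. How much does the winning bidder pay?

Sorted high to low: Keiko £100; Dana £55; Rosa £15; Quinn £10.
Keiko has the highest bid, so Keiko wins.
The second-highest bid is £55, so that is what Keiko pays.

Price paid: £55.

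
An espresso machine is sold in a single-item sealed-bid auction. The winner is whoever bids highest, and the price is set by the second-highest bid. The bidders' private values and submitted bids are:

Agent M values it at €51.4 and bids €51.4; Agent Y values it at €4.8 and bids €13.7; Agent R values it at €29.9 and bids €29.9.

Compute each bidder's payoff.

Agent M €21.5, Agent Y €0.0, Agent R €0.0.

Ranking the bids: Agent M €51.4 > Agent R €29.9 > Agent Y €13.7.
Agent M has the top bid and wins; the price is the second-highest bid, €29.9.
Agent M's payoff = €51.4 − €29.9 = €21.5. All other bidders lose, so their payoff is 0.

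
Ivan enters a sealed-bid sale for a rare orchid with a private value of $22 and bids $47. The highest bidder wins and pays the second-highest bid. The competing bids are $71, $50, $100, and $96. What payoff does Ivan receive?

Highest competing bid: $100.
Ivan's bid $47 is not the highest, so Ivan loses, pays nothing, and earns zero payoff.

$0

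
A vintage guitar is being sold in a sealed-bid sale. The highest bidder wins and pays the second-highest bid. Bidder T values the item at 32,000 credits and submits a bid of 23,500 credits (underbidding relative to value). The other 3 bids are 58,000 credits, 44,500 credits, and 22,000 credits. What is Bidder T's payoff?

0 credits

Highest competing bid: 58,000 credits.
Bidder T's bid 23,500 credits is not the highest, so Bidder T loses, pays nothing, and earns zero payoff.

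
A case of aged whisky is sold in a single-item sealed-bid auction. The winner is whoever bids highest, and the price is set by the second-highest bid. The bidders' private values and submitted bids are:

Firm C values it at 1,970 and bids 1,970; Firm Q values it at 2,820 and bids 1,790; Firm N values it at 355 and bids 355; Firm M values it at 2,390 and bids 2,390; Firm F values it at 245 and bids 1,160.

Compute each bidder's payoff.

Ranking the bids: Firm M 2,390; Firm C 1,970; Firm Q 1,790; Firm F 1,160; Firm N 355.
Firm M has the top bid and wins; the price is the second-highest bid, 1,970.
Firm M's payoff = 2,390 − 1,970 = 420. All other bidders lose, so their payoff is 0.

Firm C 0, Firm Q 0, Firm N 0, Firm M 420, Firm F 0.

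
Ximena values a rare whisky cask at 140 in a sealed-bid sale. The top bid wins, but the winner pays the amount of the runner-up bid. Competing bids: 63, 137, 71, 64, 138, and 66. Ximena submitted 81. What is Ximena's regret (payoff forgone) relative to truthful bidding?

2

The highest competing bid is 138.
Bidding truthfully at 140: Ximena has the top bid, wins, and pays the second-highest bid 138. Payoff = 140 − 138 = 2.
Bidding 81: the top bid is 138 (a rival), so Ximena loses. Payoff = 0.
Regret = truthful payoff − actual payoff = 2 − 0 = 2.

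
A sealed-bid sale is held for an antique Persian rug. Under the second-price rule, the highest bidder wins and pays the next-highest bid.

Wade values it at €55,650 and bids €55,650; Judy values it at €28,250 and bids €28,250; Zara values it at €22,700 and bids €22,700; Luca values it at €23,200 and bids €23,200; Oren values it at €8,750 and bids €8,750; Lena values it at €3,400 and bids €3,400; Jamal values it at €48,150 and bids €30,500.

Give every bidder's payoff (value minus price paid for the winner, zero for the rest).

Payoffs: Wade €25,150, Judy €0, Zara €0, Luca €0, Oren €0, Lena €0, Jamal €0.

Bids in descending order: Wade €55,650; Jamal €30,500; Judy €28,250; Luca €23,200; Zara €22,700; Oren €8,750; Lena €3,400.
Wade has the top bid and wins; the price is the second-highest bid, €30,500.
Wade's payoff = €55,650 − €30,500 = €25,150. All other bidders lose, so their payoff is 0.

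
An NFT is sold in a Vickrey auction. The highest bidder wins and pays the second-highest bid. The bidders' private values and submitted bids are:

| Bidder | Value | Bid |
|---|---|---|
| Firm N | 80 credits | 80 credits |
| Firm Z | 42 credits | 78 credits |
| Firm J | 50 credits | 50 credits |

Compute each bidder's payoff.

Sorted high to low: Firm N 80 credits; Firm Z 78 credits; Firm J 50 credits.
Firm N has the top bid and wins; the price is the second-highest bid, 78 credits.
Firm N's payoff = 80 credits − 78 credits = 2 credits. All other bidders lose, so their payoff is 0.

Firm N 2 credits, Firm Z 0 credits, Firm J 0 credits.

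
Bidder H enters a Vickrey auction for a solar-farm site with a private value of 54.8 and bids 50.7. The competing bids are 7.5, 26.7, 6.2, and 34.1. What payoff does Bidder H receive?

Highest competing bid: 34.1.
Bidder H's bid 50.7 is the highest overall, so Bidder H wins and pays the second-highest bid, 34.1.
Payoff = value − price = 54.8 − 34.1 = 20.7.

Bidder H's payoff: 20.7.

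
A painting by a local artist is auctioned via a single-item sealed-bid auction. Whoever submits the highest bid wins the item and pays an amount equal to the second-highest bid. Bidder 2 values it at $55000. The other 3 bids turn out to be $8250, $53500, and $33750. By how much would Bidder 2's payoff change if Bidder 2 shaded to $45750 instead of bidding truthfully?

Change in payoff: -$1500.

The highest competing bid is $53500.
Bidding truthfully at $55000: Bidder 2 has the top bid, wins, and pays the second-highest bid $53500. Payoff = $55000 − $53500 = $1500.
Bidding $45750: the top bid is $53500 (a rival), so Bidder 2 loses. Payoff = $0.
Change = $0 − $1500 = -$1500.
Deviating from a truthful bid can only lose payoff in a second-price auction — never gain.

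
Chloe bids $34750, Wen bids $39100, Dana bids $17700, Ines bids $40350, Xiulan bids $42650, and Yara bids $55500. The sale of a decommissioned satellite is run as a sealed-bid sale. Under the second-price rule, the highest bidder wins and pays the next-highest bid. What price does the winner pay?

$42650

Bids in descending order: Yara $55500; Xiulan $42650; Ines $40350; Wen $39100; Chloe $34750; Dana $17700.
Yara has the highest bid, so Yara wins.
The second-highest bid is $42650, so that is what Yara pays.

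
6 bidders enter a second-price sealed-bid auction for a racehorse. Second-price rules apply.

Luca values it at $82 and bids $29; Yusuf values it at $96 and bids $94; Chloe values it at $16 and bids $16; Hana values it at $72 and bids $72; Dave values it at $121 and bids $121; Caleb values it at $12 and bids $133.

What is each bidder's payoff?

Bids in descending order: Caleb $133, then Dave $121, then Yusuf $94, then Hana $72, then Luca $29, then Chloe $16.
Caleb has the top bid and wins; the price is the second-highest bid, $121.
Caleb's payoff = $12 − $121 = -$109. All other bidders lose, so their payoff is 0.

Payoffs: Luca $0, Yusuf $0, Chloe $0, Hana $0, Dave $0, Caleb -$109.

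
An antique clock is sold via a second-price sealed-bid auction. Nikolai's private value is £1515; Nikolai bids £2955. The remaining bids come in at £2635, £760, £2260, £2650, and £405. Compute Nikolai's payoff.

Payoff = -£1135.

Highest competing bid: £2650.
Nikolai's bid £2955 is the highest overall, so Nikolai wins and pays the second-highest bid, £2650.
Payoff = value − price = £1515 − £2650 = -£1135.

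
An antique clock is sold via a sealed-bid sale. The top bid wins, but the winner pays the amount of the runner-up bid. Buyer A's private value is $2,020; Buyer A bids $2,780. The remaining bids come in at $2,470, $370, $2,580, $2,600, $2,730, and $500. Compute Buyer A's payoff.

-$710

Highest competing bid: $2,730.
Buyer A's bid $2,780 is the highest overall, so Buyer A wins and pays the second-highest bid, $2,730.
Payoff = value − price = $2,020 − $2,730 = -$710.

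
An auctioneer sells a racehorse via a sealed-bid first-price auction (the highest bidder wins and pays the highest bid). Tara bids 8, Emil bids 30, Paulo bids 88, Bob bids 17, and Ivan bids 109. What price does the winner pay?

109

Ordered from highest: Ivan 109 > Paulo 88 > Emil 30 > Bob 17 > Tara 8.
Ivan is the highest bidder, so Ivan wins.
Under the first-price rule, the price is the highest bid: 109.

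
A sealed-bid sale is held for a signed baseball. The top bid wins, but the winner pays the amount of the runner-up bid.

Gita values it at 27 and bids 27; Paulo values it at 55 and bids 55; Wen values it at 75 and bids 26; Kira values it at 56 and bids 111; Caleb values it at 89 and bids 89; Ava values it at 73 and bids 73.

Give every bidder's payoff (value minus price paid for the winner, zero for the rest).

Sorted high to low: Kira 111; Caleb 89; Ava 73; Paulo 55; Gita 27; Wen 26.
Kira has the top bid and wins; the price is the second-highest bid, 89.
Kira's payoff = 56 − 89 = -33. All other bidders lose, so their payoff is 0.

Payoffs: Gita 0, Paulo 0, Wen 0, Kira -33, Caleb 0, Ava 0.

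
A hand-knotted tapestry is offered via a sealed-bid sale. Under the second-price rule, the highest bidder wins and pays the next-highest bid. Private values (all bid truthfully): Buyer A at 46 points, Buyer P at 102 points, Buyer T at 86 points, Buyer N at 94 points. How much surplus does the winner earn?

Sorted high to low: Buyer P 102 points, then Buyer N 94 points, then Buyer T 86 points, then Buyer A 46 points.
Buyer P wins with the top bid and pays the second-highest, 94 points.
Surplus = 102 points − 94 points = 8 points.

Surplus = 8 points.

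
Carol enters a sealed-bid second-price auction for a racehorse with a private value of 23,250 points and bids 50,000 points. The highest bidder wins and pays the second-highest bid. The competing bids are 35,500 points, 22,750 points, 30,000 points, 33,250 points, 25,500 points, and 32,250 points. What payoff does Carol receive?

Highest competing bid: 35,500 points.
Carol's bid 50,000 points is the highest overall, so Carol wins and pays the second-highest bid, 35,500 points.
Payoff = value − price = 23,250 points − 35,500 points = -12,250 points.
Overbidding won the item at a price above value — truthful bidding would have avoided this loss.

-12,250 points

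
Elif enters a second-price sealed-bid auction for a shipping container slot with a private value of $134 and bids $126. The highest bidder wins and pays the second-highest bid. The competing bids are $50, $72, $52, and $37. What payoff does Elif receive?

Elif's payoff: $62.

Highest competing bid: $72.
Elif's bid $126 is the highest overall, so Elif wins and pays the second-highest bid, $72.
Payoff = value − price = $134 − $72 = $62.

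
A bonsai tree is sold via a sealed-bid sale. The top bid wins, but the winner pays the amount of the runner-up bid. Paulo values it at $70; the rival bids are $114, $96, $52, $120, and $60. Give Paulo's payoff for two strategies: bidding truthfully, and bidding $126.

The highest competing bid is $120.
Bidding truthfully at $70: the top bid is $120 (a rival), so Paulo loses. Payoff = $0.
Bidding $126: Paulo has the top bid, wins, and pays the second-highest bid $120. Payoff = $70 − $120 = -$50.

Truthful: $0; alternative: -$50.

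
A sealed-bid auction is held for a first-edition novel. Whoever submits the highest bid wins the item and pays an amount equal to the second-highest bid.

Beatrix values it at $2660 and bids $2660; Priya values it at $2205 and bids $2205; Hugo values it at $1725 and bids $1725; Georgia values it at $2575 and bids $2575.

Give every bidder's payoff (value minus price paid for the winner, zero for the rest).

Beatrix $85, Priya $0, Hugo $0, Georgia $0.

Sorted high to low: Beatrix $2660; Georgia $2575; Priya $2205; Hugo $1725.
Beatrix has the top bid and wins; the price is the second-highest bid, $2575.
Beatrix's payoff = $2660 − $2575 = $85. All other bidders lose, so their payoff is 0.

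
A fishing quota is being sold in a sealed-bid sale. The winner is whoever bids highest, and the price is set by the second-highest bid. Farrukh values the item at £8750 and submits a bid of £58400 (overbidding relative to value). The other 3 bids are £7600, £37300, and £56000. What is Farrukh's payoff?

Highest competing bid: £56000.
Farrukh's bid £58400 is the highest overall, so Farrukh wins and pays the second-highest bid, £56000.
Payoff = value − price = £8750 − £56000 = -£47250.
Overbidding won the item at a price above value — truthful bidding would have avoided this loss.

Farrukh's payoff: -£47250.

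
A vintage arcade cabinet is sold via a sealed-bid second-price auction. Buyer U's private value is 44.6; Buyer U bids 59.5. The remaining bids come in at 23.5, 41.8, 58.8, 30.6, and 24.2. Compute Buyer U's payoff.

-14.2

Highest competing bid: 58.8.
Buyer U's bid 59.5 is the highest overall, so Buyer U wins and pays the second-highest bid, 58.8.
Payoff = value − price = 44.6 − 58.8 = -14.2.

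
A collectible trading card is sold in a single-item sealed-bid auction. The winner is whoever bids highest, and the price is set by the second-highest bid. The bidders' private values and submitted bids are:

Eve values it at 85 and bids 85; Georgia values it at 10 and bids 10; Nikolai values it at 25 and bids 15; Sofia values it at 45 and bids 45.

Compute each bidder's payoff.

Payoffs: Eve 40, Georgia 0, Nikolai 0, Sofia 0.

Ranking the bids: Eve 85, then Sofia 45, then Nikolai 15, then Georgia 10.
Eve has the top bid and wins; the price is the second-highest bid, 45.
Eve's payoff = 85 − 45 = 40. All other bidders lose, so their payoff is 0.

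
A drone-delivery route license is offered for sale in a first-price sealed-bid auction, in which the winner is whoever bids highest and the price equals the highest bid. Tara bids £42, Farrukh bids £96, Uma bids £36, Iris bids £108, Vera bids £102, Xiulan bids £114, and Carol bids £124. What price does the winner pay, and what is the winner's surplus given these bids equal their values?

Ranking the bids: Carol £124, then Xiulan £114, then Iris £108, then Vera £102, then Farrukh £96, then Tara £42, then Uma £36.
Carol is the highest bidder, so Carol wins.
Under the first-price rule, the price is the highest bid: £124.
Surplus = £124 − £124 = £0.

The winner pays £124 for a surplus of £0.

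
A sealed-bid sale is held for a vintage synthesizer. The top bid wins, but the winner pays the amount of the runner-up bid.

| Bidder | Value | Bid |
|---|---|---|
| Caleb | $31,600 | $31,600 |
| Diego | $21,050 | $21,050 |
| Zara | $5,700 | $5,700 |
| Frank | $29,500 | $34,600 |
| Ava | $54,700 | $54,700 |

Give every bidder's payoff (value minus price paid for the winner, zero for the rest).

Sorted high to low: Ava $54,700, then Frank $34,600, then Caleb $31,600, then Diego $21,050, then Zara $5,700.
Ava has the top bid and wins; the price is the second-highest bid, $34,600.
Ava's payoff = $54,700 − $34,600 = $20,100. All other bidders lose, so their payoff is 0.

Payoffs: Caleb $0, Diego $0, Zara $0, Frank $0, Ava $20,100.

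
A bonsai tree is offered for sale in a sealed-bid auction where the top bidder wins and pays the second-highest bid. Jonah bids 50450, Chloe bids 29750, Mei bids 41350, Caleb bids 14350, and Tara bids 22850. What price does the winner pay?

The winner pays 41350.

Ranking the bids: Jonah 50450 > Mei 41350 > Chloe 29750 > Tara 22850 > Caleb 14350.
Jonah is the highest bidder, so Jonah wins.
Under the second-price rule, the price is the second-highest bid: 41350.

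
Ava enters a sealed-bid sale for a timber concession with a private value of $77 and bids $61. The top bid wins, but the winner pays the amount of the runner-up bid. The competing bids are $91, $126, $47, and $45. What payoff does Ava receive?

Highest competing bid: $126.
Ava's bid $61 is not the highest, so Ava loses, pays nothing, and earns zero payoff.

Ava's payoff: $0.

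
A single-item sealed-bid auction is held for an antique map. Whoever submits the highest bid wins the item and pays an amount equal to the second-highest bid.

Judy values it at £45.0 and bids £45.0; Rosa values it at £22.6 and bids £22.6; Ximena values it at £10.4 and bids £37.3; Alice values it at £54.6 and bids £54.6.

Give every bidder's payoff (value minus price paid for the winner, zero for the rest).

Sorted high to low: Alice £54.6; Judy £45.0; Ximena £37.3; Rosa £22.6.
Alice has the top bid and wins; the price is the second-highest bid, £45.0.
Alice's payoff = £54.6 − £45.0 = £9.6. All other bidders lose, so their payoff is 0.

Judy £0.0, Rosa £0.0, Ximena £0.0, Alice £9.6.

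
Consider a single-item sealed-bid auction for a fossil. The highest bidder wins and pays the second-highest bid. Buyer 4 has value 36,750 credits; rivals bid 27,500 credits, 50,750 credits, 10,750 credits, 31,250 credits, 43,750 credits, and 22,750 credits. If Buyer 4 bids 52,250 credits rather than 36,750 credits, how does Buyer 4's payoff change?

The highest competing bid is 50,750 credits.
Bidding truthfully at 36,750 credits: the top bid is 50,750 credits (a rival), so Buyer 4 loses. Payoff = 0 credits.
Bidding 52,250 credits: Buyer 4 has the top bid, wins, and pays the second-highest bid 50,750 credits. Payoff = 36,750 credits − 50,750 credits = -14,000 credits.
Change = -14,000 credits − 0 credits = -14,000 credits.

Change in payoff: -14,000 credits.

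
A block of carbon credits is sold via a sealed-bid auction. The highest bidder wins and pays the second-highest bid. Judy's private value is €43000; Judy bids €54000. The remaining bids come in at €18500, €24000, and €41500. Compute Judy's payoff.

Highest competing bid: €41500.
Judy's bid €54000 is the highest overall, so Judy wins and pays the second-highest bid, €41500.
Payoff = value − price = €43000 − €41500 = €1500.

Judy's payoff: €1500.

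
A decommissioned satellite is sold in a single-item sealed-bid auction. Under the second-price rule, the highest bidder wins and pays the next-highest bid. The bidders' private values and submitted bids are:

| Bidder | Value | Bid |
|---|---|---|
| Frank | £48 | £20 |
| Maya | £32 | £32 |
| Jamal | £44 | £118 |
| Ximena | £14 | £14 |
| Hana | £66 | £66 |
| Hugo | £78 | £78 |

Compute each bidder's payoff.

Frank £0, Maya £0, Jamal -£34, Ximena £0, Hana £0, Hugo £0.

Sorted high to low: Jamal £118, then Hugo £78, then Hana £66, then Maya £32, then Frank £20, then Ximena £14.
Jamal has the top bid and wins; the price is the second-highest bid, £78.
Jamal's payoff = £44 − £78 = -£34. All other bidders lose, so their payoff is 0.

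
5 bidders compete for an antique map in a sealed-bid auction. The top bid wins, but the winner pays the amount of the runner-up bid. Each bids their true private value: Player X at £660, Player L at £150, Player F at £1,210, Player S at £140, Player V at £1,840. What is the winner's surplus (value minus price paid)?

£630

Ordered from highest: Player V £1,840 > Player F £1,210 > Player X £660 > Player L £150 > Player S £140.
Player V wins with the top bid and pays the second-highest, £1,210.
Surplus = £1,840 − £1,210 = £630.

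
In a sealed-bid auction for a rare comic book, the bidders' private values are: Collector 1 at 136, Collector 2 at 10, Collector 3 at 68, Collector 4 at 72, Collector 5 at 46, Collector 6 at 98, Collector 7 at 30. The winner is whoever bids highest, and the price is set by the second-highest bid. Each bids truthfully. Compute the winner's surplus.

Sorted high to low: Collector 1 136 > Collector 6 98 > Collector 4 72 > Collector 3 68 > Collector 5 46 > Collector 7 30 > Collector 2 10.
Collector 1 wins with the top bid and pays the second-highest, 98.
Surplus = 136 − 98 = 38.

38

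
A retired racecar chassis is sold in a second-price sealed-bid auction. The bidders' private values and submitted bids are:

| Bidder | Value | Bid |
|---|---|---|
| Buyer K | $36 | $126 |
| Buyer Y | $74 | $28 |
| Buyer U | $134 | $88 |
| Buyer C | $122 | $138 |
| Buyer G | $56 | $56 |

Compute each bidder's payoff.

Payoffs: Buyer K $0, Buyer Y $0, Buyer U $0, Buyer C -$4, Buyer G $0.

Ranking the bids: Buyer C $138, then Buyer K $126, then Buyer U $88, then Buyer G $56, then Buyer Y $28.
Buyer C has the top bid and wins; the price is the second-highest bid, $126.
Buyer C's payoff = $122 − $126 = -$4. All other bidders lose, so their payoff is 0.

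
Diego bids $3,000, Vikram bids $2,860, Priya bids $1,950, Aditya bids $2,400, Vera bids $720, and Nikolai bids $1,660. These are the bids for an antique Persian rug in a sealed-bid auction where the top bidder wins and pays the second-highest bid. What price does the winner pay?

Ranking the bids: Diego $3,000, then Vikram $2,860, then Aditya $2,400, then Priya $1,950, then Nikolai $1,660, then Vera $720.
Diego is the highest bidder, so Diego wins.
Under the second-price rule, the price is the second-highest bid: $2,860.

Price paid: $2,860.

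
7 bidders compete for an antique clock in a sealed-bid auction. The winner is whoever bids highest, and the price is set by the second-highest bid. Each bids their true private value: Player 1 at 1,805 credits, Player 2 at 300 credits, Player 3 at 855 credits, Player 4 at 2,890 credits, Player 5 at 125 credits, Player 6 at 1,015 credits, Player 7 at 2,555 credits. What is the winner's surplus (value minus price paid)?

Ordered from highest: Player 4 2,890 credits; Player 7 2,555 credits; Player 1 1,805 credits; Player 6 1,015 credits; Player 3 855 credits; Player 2 300 credits; Player 5 125 credits.
Player 4 wins with the top bid and pays the second-highest, 2,555 credits.
Surplus = 2,890 credits − 2,555 credits = 335 credits.

335 credits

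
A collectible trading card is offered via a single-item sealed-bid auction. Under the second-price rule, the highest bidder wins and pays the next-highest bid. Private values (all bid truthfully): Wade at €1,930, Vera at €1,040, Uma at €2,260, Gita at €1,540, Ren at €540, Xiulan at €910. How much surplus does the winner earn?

Winner's surplus: €330.

Bids in descending order: Uma €2,260 > Wade €1,930 > Gita €1,540 > Vera €1,040 > Xiulan €910 > Ren €540.
Uma wins with the top bid and pays the second-highest, €1,930.
Surplus = €2,260 − €1,930 = €330.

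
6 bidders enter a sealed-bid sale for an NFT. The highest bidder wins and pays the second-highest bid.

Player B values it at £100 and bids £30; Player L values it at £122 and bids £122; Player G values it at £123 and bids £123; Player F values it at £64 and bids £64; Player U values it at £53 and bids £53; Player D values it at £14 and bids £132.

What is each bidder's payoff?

Ranking the bids: Player D £132; Player G £123; Player L £122; Player F £64; Player U £53; Player B £30.
Player D has the top bid and wins; the price is the second-highest bid, £123.
Player D's payoff = £14 − £123 = -£109. All other bidders lose, so their payoff is 0.

Payoffs: Player B £0, Player L £0, Player G £0, Player F £0, Player U £0, Player D -£109.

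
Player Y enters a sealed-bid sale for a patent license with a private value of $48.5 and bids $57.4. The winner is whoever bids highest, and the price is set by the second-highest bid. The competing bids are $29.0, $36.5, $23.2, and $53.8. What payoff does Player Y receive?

Highest competing bid: $53.8.
Player Y's bid $57.4 is the highest overall, so Player Y wins and pays the second-highest bid, $53.8.
Payoff = value − price = $48.5 − $53.8 = -$5.3.
Overbidding won the item at a price above value — truthful bidding would have avoided this loss.

Player Y's payoff: -$5.3.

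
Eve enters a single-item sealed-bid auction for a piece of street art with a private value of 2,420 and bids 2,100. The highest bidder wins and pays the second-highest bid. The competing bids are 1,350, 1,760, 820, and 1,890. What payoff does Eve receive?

530

Highest competing bid: 1,890.
Eve's bid 2,100 is the highest overall, so Eve wins and pays the second-highest bid, 1,890.
Payoff = value − price = 2,420 − 1,890 = 530.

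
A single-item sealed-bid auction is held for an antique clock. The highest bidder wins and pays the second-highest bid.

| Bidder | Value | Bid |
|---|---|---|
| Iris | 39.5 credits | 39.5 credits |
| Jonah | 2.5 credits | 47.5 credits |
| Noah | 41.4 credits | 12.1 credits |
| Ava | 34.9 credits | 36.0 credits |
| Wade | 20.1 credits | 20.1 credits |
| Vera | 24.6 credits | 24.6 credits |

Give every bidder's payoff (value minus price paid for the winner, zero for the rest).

Iris 0.0 credits, Jonah -37.0 credits, Noah 0.0 credits, Ava 0.0 credits, Wade 0.0 credits, Vera 0.0 credits.

Sorted high to low: Jonah 47.5 credits > Iris 39.5 credits > Ava 36.0 credits > Vera 24.6 credits > Wade 20.1 credits > Noah 12.1 credits.
Jonah has the top bid and wins; the price is the second-highest bid, 39.5 credits.
Jonah's payoff = 2.5 credits − 39.5 credits = -37.0 credits. All other bidders lose, so their payoff is 0.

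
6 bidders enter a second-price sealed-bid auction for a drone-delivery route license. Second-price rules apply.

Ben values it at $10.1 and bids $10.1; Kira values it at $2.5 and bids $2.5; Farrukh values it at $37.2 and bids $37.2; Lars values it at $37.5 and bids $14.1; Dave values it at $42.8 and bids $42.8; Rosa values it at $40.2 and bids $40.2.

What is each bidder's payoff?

Payoffs: Ben $0.0, Kira $0.0, Farrukh $0.0, Lars $0.0, Dave $2.6, Rosa $0.0.

Bids in descending order: Dave $42.8 > Rosa $40.2 > Farrukh $37.2 > Lars $14.1 > Ben $10.1 > Kira $2.5.
Dave has the top bid and wins; the price is the second-highest bid, $40.2.
Dave's payoff = $42.8 − $40.2 = $2.6. All other bidders lose, so their payoff is 0.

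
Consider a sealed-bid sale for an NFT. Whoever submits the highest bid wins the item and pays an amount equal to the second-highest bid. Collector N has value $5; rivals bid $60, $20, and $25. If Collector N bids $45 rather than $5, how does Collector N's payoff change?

$0

The highest competing bid is $60.
Bidding truthfully at $5: the top bid is $60 (a rival), so Collector N loses. Payoff = $0.
Bidding $45: the top bid is $60 (a rival), so Collector N loses. Payoff = $0.
Change = $0 − $0 = $0.
The bid only affects whether you win, not the price — here both bids land on the same side of the top rival bid, so the deviation is payoff-neutral.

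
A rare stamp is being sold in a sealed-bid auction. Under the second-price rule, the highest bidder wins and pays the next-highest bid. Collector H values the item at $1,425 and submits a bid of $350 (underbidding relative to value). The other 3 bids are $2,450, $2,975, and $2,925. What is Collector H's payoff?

Highest competing bid: $2,975.
Collector H's bid $350 is not the highest, so Collector H loses, pays nothing, and earns zero payoff.

Collector H's payoff: $0.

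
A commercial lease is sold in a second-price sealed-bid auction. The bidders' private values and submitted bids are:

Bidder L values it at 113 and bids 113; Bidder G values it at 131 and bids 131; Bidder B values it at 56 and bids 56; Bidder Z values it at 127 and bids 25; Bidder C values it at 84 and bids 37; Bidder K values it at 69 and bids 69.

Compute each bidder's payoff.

Payoffs: Bidder L 0, Bidder G 18, Bidder B 0, Bidder Z 0, Bidder C 0, Bidder K 0.

Sorted high to low: Bidder G 131; Bidder L 113; Bidder K 69; Bidder B 56; Bidder C 37; Bidder Z 25.
Bidder G has the top bid and wins; the price is the second-highest bid, 113.
Bidder G's payoff = 131 − 113 = 18. All other bidders lose, so their payoff is 0.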